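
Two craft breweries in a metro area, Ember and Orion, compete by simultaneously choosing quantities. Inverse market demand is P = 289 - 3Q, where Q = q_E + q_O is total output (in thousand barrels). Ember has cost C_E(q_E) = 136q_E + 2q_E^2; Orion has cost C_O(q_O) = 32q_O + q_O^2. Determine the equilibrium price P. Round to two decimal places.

Ember's profit: π_E = (289 - 3Q)q_E - (136q_E + 2q_E²). Setting ∂π_E/∂q_E = 0: 153 - 10q_E - 3(q_O) = 0.
Orion's first-order condition: 257 - 8q_O - 3(q_E) = 0.
Rearranging gives the reaction functions q_E = (153 - 3q_O)/10 and q_O = (257 - 3q_E)/8.
Substituting one into the other gives q_E = 453/71 and q_O = 29.7324.
Total output Q = 36.1127, so price P = 289 - 3·36.1127 = 180.6620.

180.66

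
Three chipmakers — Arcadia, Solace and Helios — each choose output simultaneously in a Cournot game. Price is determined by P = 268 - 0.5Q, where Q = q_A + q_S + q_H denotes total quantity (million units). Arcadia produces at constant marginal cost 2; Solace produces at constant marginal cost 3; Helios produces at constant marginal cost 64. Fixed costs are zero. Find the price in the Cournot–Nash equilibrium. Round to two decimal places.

84.25

Arcadia's profit: π_A = (268 - 0.5Q)q_A - (2q_A). Setting ∂π_A/∂q_A = 0: 266 - q_A - (1/2)(q_S + q_H) = 0.
Solace's first-order condition: 265 - q_S - (1/2)(q_A + q_H) = 0.
Helios's first-order condition: 204 - q_H - (1/2)(q_A + q_S) = 0.
Adding the 3 conditions: 735 − Q − Q = 0, i.e. Q = 735/2.
Back-substituting: q_A = (266 − 735/4)/(1/2) = 329/2, q_S = (265 − 735/4)/(1/2) = 325/2, q_H = (204 − 735/4)/(1/2) = 81/2.
Total output Q = 735/2, so price P = 268 - (1/2)·(735/2) = 337/4.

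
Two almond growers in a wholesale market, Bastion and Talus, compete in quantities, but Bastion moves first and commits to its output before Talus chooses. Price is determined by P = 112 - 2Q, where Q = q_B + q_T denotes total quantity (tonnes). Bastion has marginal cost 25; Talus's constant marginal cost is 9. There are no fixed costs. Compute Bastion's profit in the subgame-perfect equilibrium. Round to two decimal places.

Solve by backward induction. Given q_B, the follower Talus maximises π_T = (112 - 2q_B - 2q_T)q_T - 9q_T.
Setting the follower's marginal profit to zero, 103 - 2q_B - 4q_T = 0, i.e. q_T = (103 - 2q_B)/4.
The leader anticipates this reaction. Substituting into P = 112 - 2Q gives P = 121/2 - q_B, so π_B = (121/2 - q_B)q_B - 25q_B.
The leader's first-order condition 71/2 - 2q_B = 0 yields q_B = 71/4.
Then q_T = (103 - 2·(71/4))/4 = 135/8.
Price P = 112 - 2·(277/8) = 171/4.
Bastion's profit: (171/4 - 25)·(71/4) = 315.0625.

315.06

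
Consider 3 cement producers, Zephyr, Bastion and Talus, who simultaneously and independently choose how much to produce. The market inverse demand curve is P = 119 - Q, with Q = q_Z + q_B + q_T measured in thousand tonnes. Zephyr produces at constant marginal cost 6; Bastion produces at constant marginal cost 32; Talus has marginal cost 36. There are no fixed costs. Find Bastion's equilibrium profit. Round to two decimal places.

Zephyr's profit: π_Z = (119 - Q)q_Z - (6q_Z). Setting ∂π_Z/∂q_Z = 0: 113 - 2q_Z - (q_B + q_T) = 0.
Bastion's profit: π_B = (119 - Q)q_B - (32q_B). Setting ∂π_B/∂q_B = 0: 87 - 2q_B - (q_Z + q_T) = 0.
Talus's first-order condition: 83 - 2q_T - (q_Z + q_B) = 0.
Summing all 3 equations gives 283 − 4Q = 0, hence Q = 283/4.
Back-substituting: q_Z = (113 − 283/4) = 169/4, q_B = (87 − 283/4) = 65/4, q_T = (83 − 283/4) = 49/4.
Price P = 119 - 283/4 = 193/4.
Bastion's profit: (193/4 - 32)·(65/4) = 264.0625.

264.06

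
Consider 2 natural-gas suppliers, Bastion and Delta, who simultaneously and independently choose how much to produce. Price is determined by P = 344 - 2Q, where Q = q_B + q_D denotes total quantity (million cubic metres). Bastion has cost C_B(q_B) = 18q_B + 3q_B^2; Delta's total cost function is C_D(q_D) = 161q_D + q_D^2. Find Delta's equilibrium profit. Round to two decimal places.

1327.50

Bastion's profit: π_B = (344 - 2Q)q_B - (18q_B + 3q_B²). Setting ∂π_B/∂q_B = 0: 326 - 10q_B - 2(q_D) = 0.
Delta's profit: π_D = (344 - 2Q)q_D - (161q_D + q_D²). Setting ∂π_D/∂q_D = 0: 183 - 6q_D - 2(q_B) = 0.
Best responses: q_B = (326 - 2q_D)/10, q_D = (183 - 2q_B)/6.
Substituting one into the other gives q_B = 795/28 and q_D = 589/28.
Price P = 344 - 2·(346/7) = 1716/7.
Delta's profit: (1716/7)·(589/28) - 161·(589/28) - (589/28)² = 1327.5038.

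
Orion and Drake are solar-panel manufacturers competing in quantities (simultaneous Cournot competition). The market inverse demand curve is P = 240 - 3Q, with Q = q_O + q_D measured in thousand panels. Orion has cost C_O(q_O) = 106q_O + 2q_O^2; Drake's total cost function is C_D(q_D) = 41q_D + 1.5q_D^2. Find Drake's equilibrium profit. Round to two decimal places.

1729.59

Orion's profit: π_O = (240 - 3Q)q_O - (106q_O + 2q_O²). Setting ∂π_O/∂q_O = 0: 134 - 10q_O - 3(q_D) = 0.
Drake's profit: π_D = (240 - 3Q)q_D - (41q_D + (3/2)q_D²). Setting ∂π_D/∂q_D = 0: 199 - 9q_D - 3(q_O) = 0.
Rearranging gives the reaction functions q_O = (134 - 3q_D)/10 and q_D = (199 - 3q_O)/9.
Solving the pair: q_O = 203/27, q_D = 1588/81.
Price P = 240 - 3·27.1235 = 158.6296.
Drake's profit: 158.6296·(1588/81) - 41·(1588/81) - (3/2)(1588/81)² = 1729.5912.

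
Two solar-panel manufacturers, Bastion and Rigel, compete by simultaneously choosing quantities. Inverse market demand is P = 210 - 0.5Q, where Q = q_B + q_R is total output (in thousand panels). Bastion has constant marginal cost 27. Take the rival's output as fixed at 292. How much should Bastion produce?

37

With the rival's output fixed at 292, Bastion's profit is π_B = (210 - (1/2)·292 - (1/2)q_B)q_B - (27q_B) = (64 - (1/2)q_B)q_B - (27q_B).
∂π_B/∂q_B = 37 - q_B = 0, so q_B = 37.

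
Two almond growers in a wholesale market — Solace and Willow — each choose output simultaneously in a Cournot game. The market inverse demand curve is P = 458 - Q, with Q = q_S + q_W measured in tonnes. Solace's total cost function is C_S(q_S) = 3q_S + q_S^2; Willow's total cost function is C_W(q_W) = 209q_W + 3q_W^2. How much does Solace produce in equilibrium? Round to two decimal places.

109.39

Solace's profit: π_S = (458 - Q)q_S - (3q_S + q_S²). Setting ∂π_S/∂q_S = 0: 455 - 4q_S - (q_W) = 0.
Willow's first-order condition: 249 - 8q_W - (q_S) = 0.
Best responses: q_S = (455 - q_W)/4, q_W = (249 - q_S)/8.
Substituting one into the other gives q_S = 109.3871 and q_W = 541/31.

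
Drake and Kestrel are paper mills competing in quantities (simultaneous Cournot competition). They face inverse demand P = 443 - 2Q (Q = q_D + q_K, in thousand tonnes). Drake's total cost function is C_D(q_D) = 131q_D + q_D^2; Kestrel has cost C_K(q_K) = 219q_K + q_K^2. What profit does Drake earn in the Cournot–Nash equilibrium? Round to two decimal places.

Drake's profit: π_D = (443 - 2Q)q_D - (131q_D + q_D²). Setting ∂π_D/∂q_D = 0: 312 - 6q_D - 2(q_K) = 0.
Kestrel's profit: π_K = (443 - 2Q)q_K - (219q_K + q_K²). Setting ∂π_K/∂q_K = 0: 224 - 6q_K - 2(q_D) = 0.
Best responses: q_D = (312 - 2q_K)/6, q_K = (224 - 2q_D)/6.
Substituting one into the other gives q_D = 89/2 and q_K = 45/2.
Price P = 443 - 2·67 = 309.
Drake's profit: 309·(89/2) - 131·(89/2) - (89/2)² = 5940.7500.

5940.75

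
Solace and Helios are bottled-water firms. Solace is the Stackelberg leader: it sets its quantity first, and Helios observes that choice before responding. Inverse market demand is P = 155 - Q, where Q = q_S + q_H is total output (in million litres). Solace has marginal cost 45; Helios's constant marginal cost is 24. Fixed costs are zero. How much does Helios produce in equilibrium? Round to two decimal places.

The follower Helios best-responds to any q_S: π_H = (155 - Q)q_H - 24q_H.
Setting the follower's marginal profit to zero, 131 - q_S - 2q_H = 0, i.e. q_H = (131 - q_S)/2.
Solace substitutes q_H(q_S) into its own profit: π_S = q_S(155 - q_S - (131 - q_S)/2) - 45q_S = (179/2 - (1/2)q_S)q_S - 45q_S.
The leader's first-order condition 89/2 - q_S = 0 yields q_S = 89/2.
Then q_H = (131 - 89/2)/2 = 173/4.

43.25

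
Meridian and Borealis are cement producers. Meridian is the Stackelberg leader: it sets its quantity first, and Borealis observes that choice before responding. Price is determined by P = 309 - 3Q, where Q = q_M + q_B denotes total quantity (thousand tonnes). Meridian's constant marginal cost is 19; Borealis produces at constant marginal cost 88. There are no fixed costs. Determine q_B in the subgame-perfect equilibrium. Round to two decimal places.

6.92

The follower Borealis best-responds to any q_M: π_B = (309 - 3Q)q_B - 88q_B.
∂π_B/∂q_B = 221 - 3q_M - 6q_B = 0 gives the reaction function q_B = (221 - 3q_M)/6.
The leader anticipates this reaction. Substituting into P = 309 - 3Q gives P = 397/2 - (3/2)q_M, so π_M = (397/2 - (3/2)q_M)q_M - 19q_M.
The leader's first-order condition 359/2 - 3q_M = 0 yields q_M = 359/6.
Then q_B = (221 - 3·(359/6))/6 = 83/12.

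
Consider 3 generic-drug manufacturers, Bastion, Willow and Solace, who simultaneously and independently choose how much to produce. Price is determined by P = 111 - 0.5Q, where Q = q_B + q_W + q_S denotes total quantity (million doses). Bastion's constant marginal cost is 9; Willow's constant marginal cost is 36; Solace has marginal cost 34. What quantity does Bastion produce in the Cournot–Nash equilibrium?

77

Bastion's profit: π_B = (111 - 0.5Q)q_B - (9q_B). Setting ∂π_B/∂q_B = 0: 102 - q_B - (1/2)(q_W + q_S) = 0.
Willow's profit: π_W = (111 - 0.5Q)q_W - (36q_W). Setting ∂π_W/∂q_W = 0: 75 - q_W - (1/2)(q_B + q_S) = 0.
Solace's first-order condition: 77 - q_S - (1/2)(q_B + q_W) = 0.
Adding the 3 first-order conditions: 254 − 2Q = 0, so Q = 127.
Back-substituting: q_B = (102 − 127/2)/(1/2) = 77, q_W = (75 − 127/2)/(1/2) = 23, q_S = (77 − 127/2)/(1/2) = 27.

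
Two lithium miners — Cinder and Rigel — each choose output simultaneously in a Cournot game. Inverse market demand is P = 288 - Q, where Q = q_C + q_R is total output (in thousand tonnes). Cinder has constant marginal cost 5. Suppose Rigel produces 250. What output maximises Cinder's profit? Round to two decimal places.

16.50

With the rival's output fixed at 250, Cinder's profit is π_C = (288 - 250 - q_C)q_C - (5q_C) = (38 - q_C)q_C - (5q_C).
∂π_C/∂q_C = 33 - 2q_C = 0, so q_C = 33/2.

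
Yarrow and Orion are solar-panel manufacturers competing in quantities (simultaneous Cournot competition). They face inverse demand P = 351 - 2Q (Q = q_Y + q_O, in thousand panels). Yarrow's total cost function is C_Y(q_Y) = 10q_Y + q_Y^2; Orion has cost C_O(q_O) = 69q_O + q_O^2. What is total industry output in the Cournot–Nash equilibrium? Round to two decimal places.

Yarrow's profit: π_Y = (351 - 2Q)q_Y - (10q_Y + q_Y²). Setting ∂π_Y/∂q_Y = 0: 341 - 6q_Y - 2(q_O) = 0.
Orion's profit: π_O = (351 - 2Q)q_O - (69q_O + q_O²). Setting ∂π_O/∂q_O = 0: 282 - 6q_O - 2(q_Y) = 0.
Best responses: q_Y = (341 - 2q_O)/6, q_O = (282 - 2q_Y)/6.
Solving the pair: q_Y = 741/16, q_O = 505/16.
Total output Q = 741/16 + 505/16 = 623/8.

77.88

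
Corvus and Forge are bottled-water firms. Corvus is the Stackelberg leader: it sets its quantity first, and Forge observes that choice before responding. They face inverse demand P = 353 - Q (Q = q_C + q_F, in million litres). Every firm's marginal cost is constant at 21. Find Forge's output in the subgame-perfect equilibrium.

Solve by backward induction. Given q_C, the follower Forge maximises π_F = (353 - q_C - q_F)q_F - 21q_F.
∂π_F/∂q_F = 332 - q_C - 2q_F = 0 gives the reaction function q_F = (332 - q_C)/2.
The leader anticipates this reaction. Substituting into P = 353 - Q gives P = 187 - (1/2)q_C, so π_C = (187 - (1/2)q_C)q_C - 21q_C.
Leader FOC: 166 - q_C = 0, so q_C = 166.
Then q_F = (332 - 166)/2 = 83.

83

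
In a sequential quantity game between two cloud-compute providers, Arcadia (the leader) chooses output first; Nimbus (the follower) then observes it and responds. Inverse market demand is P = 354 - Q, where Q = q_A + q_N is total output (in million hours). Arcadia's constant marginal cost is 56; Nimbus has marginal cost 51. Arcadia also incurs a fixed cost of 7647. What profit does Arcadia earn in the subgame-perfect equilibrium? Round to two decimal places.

3084.13

The follower Nimbus best-responds to any q_A: π_N = (354 - Q)q_N - 51q_N.
Follower FOC: 303 - q_A - 2q_N = 0, so q_N(q_A) = (303 - q_A)/2.
Arcadia substitutes q_N(q_A) into its own profit: π_A = q_A(354 - q_A - (303 - q_A)/2) - 56q_A = (405/2 - (1/2)q_A)q_A - 56q_A.
Maximising: ∂π_A/∂q_A = 293/2 - q_A = 0, giving q_A = 293/2.
Then q_N = (303 - 293/2)/2 = 313/4.
Price P = 354 - 899/4 = 517/4.
Arcadia's profit: (517/4 - 56)·(293/2) - 7647 = 3084.1250.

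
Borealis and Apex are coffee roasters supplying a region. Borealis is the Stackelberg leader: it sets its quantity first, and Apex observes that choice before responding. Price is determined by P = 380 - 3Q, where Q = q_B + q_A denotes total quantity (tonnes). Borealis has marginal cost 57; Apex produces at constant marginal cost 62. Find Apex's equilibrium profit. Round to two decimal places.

1976.33

The follower Apex best-responds to any q_B: π_A = (380 - 3Q)q_A - 62q_A.
Follower FOC: 318 - 3q_B - 6q_A = 0, so q_A(q_B) = (318 - 3q_B)/6.
The leader anticipates this reaction. Substituting into P = 380 - 3Q gives P = 221 - (3/2)q_B, so π_B = (221 - (3/2)q_B)q_B - 57q_B.
The leader's first-order condition 164 - 3q_B = 0 yields q_B = 164/3.
Then q_A = (318 - 3·(164/3))/6 = 77/3.
Price P = 380 - 3·(241/3) = 139.
Apex's profit: (139 - 62)·(77/3) = 1976.3333.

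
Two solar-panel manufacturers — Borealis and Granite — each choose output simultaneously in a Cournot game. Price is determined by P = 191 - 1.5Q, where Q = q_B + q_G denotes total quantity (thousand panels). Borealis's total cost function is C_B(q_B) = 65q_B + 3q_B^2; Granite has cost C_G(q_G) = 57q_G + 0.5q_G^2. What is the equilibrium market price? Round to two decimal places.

Borealis's profit: π_B = (191 - 1.5Q)q_B - (65q_B + 3q_B²). Setting ∂π_B/∂q_B = 0: 126 - 9q_B - (3/2)(q_G) = 0.
Granite's profit: π_G = (191 - 1.5Q)q_G - (57q_G + (1/2)q_G²). Setting ∂π_G/∂q_G = 0: 134 - 4q_G - (3/2)(q_B) = 0.
Best responses: q_B = (126 - (3/2)q_G)/9, q_G = (134 - (3/2)q_B)/4.
Substituting one into the other gives q_B = 404/45 and q_G = 452/15.
Total output Q = 352/9, so price P = 191 - (3/2)·(352/9) = 397/3.

132.33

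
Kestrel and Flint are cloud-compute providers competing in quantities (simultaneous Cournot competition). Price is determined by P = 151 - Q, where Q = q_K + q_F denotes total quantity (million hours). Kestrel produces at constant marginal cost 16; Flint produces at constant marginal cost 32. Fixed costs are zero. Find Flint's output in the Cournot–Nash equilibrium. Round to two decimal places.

34.33

Kestrel's profit: π_K = (151 - Q)q_K - (16q_K). Setting ∂π_K/∂q_K = 0: 135 - 2q_K - (q_F) = 0.
Flint's first-order condition: 119 - 2q_F - (q_K) = 0.
Rearranging gives the reaction functions q_K = (135 - q_F)/2 and q_F = (119 - q_K)/2.
Solving the pair: q_K = 151/3, q_F = 103/3.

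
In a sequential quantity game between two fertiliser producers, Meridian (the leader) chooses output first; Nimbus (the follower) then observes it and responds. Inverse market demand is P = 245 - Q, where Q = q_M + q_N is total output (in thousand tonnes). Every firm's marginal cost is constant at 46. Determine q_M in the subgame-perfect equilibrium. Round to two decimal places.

The follower Nimbus best-responds to any q_M: π_N = (245 - Q)q_N - 46q_N.
Setting the follower's marginal profit to zero, 199 - q_M - 2q_N = 0, i.e. q_N = (199 - q_M)/2.
The leader anticipates this reaction. Substituting into P = 245 - Q gives P = 291/2 - (1/2)q_M, so π_M = (291/2 - (1/2)q_M)q_M - 46q_M.
Leader FOC: 199/2 - q_M = 0, so q_M = 199/2.
Then q_N = (199 - 199/2)/2 = 199/4.

99.50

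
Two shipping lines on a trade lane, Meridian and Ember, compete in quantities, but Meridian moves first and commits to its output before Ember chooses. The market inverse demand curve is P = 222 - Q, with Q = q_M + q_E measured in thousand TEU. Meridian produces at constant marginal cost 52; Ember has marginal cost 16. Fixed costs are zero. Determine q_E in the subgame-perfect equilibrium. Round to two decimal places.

Solve by backward induction. Given q_M, the follower Ember maximises π_E = (222 - q_M - q_E)q_E - 16q_E.
Setting the follower's marginal profit to zero, 206 - q_M - 2q_E = 0, i.e. q_E = (206 - q_M)/2.
The leader anticipates this reaction. Substituting into P = 222 - Q gives P = 119 - (1/2)q_M, so π_M = (119 - (1/2)q_M)q_M - 52q_M.
Leader FOC: 67 - q_M = 0, so q_M = 67.
Then q_E = (206 - 67)/2 = 139/2.

69.50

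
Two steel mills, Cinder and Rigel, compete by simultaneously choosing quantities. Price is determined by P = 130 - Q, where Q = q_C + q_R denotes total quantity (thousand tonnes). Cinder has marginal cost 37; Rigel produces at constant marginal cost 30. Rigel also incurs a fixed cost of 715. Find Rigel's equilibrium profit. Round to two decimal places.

557.11

Cinder's profit: π_C = (130 - Q)q_C - (37q_C). Setting ∂π_C/∂q_C = 0: 93 - 2q_C - (q_R) = 0.
Rigel's first-order condition: 100 - 2q_R - (q_C) = 0.
Best responses: q_C = (93 - q_R)/2, q_R = (100 - q_C)/2.
Substituting one into the other gives q_C = 86/3 and q_R = 107/3.
Price P = 130 - 193/3 = 197/3.
Rigel's profit: (197/3 - 30)·(107/3) - 715 = 557.1111.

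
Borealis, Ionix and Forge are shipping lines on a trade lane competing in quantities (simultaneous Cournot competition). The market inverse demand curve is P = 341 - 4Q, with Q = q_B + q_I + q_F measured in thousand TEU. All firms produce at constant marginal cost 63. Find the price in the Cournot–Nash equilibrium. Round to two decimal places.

Each firm earns π_i = (341 - 4Q)q_i - 63q_i.
First-order condition (treating rivals' output as given): 278 - 8q_i - 4·Σ_{j≠i} q_j = 0.
With identical firms every q_j equals q_i, so Σ_{j≠i} q_j = 2q_i and 278 = 16q_i, giving q_i = 139/8.
Total output Q = 417/8, so price P = 341 - 4·(417/8) = 265/2.

132.50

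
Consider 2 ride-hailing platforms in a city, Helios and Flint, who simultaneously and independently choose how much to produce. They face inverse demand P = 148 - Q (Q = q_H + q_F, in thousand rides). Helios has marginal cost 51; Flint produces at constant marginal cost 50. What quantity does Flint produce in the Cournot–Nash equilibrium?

Helios's profit: π_H = (148 - Q)q_H - (51q_H). Setting ∂π_H/∂q_H = 0: 97 - 2q_H - (q_F) = 0.
Flint's profit: π_F = (148 - Q)q_F - (50q_F). Setting ∂π_F/∂q_F = 0: 98 - 2q_F - (q_H) = 0.
So q_H = (97 - q_F)/2 and q_F = (98 - q_H)/2.
Substituting one into the other gives q_H = 32 and q_F = 33.

33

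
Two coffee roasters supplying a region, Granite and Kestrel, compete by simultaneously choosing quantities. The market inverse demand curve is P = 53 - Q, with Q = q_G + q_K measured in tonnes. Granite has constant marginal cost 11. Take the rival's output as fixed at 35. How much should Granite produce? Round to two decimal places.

With the rival's output fixed at 35, Granite's profit is π_G = (53 - 35 - q_G)q_G - (11q_G) = (18 - q_G)q_G - (11q_G).
∂π_G/∂q_G = 7 - 2q_G = 0, so q_G = 7/2.

3.50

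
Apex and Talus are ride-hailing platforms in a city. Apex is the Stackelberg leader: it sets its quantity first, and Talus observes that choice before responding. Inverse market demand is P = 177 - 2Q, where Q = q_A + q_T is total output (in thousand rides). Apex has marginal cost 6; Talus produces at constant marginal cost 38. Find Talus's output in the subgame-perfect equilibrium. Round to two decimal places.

The follower Talus best-responds to any q_A: π_T = (177 - 2Q)q_T - 38q_T.
Setting the follower's marginal profit to zero, 139 - 2q_A - 4q_T = 0, i.e. q_T = (139 - 2q_A)/4.
Apex substitutes q_T(q_A) into its own profit: π_A = q_A(177 - 2q_A - (139 - 2q_A)/2) - 6q_A = (215/2 - q_A)q_A - 6q_A.
The leader's first-order condition 203/2 - 2q_A = 0 yields q_A = 203/4.
Then q_T = (139 - 2·(203/4))/4 = 75/8.

9.38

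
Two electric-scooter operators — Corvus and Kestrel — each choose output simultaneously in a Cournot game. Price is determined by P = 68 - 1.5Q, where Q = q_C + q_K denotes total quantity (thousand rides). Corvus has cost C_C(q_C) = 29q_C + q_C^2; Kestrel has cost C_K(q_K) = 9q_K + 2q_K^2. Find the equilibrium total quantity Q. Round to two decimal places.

Corvus's profit: π_C = (68 - 1.5Q)q_C - (29q_C + q_C²). Setting ∂π_C/∂q_C = 0: 39 - 5q_C - (3/2)(q_K) = 0.
Kestrel's profit: π_K = (68 - 1.5Q)q_K - (9q_K + 2q_K²). Setting ∂π_K/∂q_K = 0: 59 - 7q_K - (3/2)(q_C) = 0.
Best responses: q_C = (39 - (3/2)q_K)/5, q_K = (59 - (3/2)q_C)/7.
Solving the pair: q_C = 738/131, q_K = 946/131.
Total output Q = 738/131 + 946/131 = 1684/131.

12.85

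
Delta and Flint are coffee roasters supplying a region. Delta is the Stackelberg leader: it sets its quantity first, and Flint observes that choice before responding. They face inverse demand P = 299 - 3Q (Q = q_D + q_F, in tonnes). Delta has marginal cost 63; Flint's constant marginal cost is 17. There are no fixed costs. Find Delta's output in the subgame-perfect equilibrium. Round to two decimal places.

Solve by backward induction. Given q_D, the follower Flint maximises π_F = (299 - 3q_D - 3q_F)q_F - 17q_F.
Setting the follower's marginal profit to zero, 282 - 3q_D - 6q_F = 0, i.e. q_F = (282 - 3q_D)/6.
The leader anticipates this reaction. Substituting into P = 299 - 3Q gives P = 158 - (3/2)q_D, so π_D = (158 - (3/2)q_D)q_D - 63q_D.
Leader FOC: 95 - 3q_D = 0, so q_D = 95/3.
Then q_F = (282 - 3·(95/3))/6 = 187/6.

31.67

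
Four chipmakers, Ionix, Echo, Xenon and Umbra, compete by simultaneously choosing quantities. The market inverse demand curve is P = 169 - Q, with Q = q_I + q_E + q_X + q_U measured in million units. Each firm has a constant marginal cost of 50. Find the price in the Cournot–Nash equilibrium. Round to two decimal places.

Each firm earns π_i = (169 - Q)q_i - 50q_i.
Setting ∂π_i/∂q_i = 0 with rivals' quantities fixed: 119 - 2q_i - Σ_{j≠i} q_j = 0.
By symmetry each firm produces the same amount; substituting Σ_{j≠i} q_j = 3q_i yields q_i = 119/5.
Total output Q = 476/5, so price P = 169 - 476/5 = 369/5.

73.80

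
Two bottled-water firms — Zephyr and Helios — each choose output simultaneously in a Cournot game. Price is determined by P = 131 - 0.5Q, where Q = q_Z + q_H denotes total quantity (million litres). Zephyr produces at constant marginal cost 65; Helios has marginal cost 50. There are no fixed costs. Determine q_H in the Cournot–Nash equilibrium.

Zephyr's profit: π_Z = (131 - 0.5Q)q_Z - (65q_Z). Setting ∂π_Z/∂q_Z = 0: 66 - q_Z - (1/2)(q_H) = 0.
Helios's profit: π_H = (131 - 0.5Q)q_H - (50q_H). Setting ∂π_H/∂q_H = 0: 81 - q_H - (1/2)(q_Z) = 0.
Best responses: q_Z = (66 - (1/2)q_H), q_H = (81 - (1/2)q_Z).
Solving the pair: q_Z = 34, q_H = 64.

64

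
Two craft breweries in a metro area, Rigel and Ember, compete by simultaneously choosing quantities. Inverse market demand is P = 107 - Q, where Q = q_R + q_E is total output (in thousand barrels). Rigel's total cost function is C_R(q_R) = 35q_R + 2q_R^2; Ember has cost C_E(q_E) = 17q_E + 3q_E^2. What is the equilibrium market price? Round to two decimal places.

86.70

Rigel's profit: π_R = (107 - Q)q_R - (35q_R + 2q_R²). Setting ∂π_R/∂q_R = 0: 72 - 6q_R - (q_E) = 0.
Ember's profit: π_E = (107 - Q)q_E - (17q_E + 3q_E²). Setting ∂π_E/∂q_E = 0: 90 - 8q_E - (q_R) = 0.
Rearranging gives the reaction functions q_R = (72 - q_E)/6 and q_E = (90 - q_R)/8.
Substituting one into the other gives q_R = 486/47 and q_E = 468/47.
Total output Q = 954/47, so price P = 107 - 954/47 = 86.7021.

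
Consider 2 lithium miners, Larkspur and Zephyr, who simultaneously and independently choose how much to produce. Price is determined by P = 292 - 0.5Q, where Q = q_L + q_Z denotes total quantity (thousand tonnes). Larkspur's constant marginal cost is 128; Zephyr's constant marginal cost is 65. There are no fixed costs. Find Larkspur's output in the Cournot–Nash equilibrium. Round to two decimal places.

67.33

Larkspur's profit: π_L = (292 - 0.5Q)q_L - (128q_L). Setting ∂π_L/∂q_L = 0: 164 - q_L - (1/2)(q_Z) = 0.
Zephyr's first-order condition: 227 - q_Z - (1/2)(q_L) = 0.
Best responses: q_L = (164 - (1/2)q_Z), q_Z = (227 - (1/2)q_L).
Substituting one into the other gives q_L = 202/3 and q_Z = 580/3.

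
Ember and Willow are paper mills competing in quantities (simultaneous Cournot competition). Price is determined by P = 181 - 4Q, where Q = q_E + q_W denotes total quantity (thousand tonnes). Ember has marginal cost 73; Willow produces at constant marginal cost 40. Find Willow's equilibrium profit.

841

Ember's profit: π_E = (181 - 4Q)q_E - (73q_E). Setting ∂π_E/∂q_E = 0: 108 - 8q_E - 4(q_W) = 0.
Willow's first-order condition: 141 - 8q_W - 4(q_E) = 0.
So q_E = (108 - 4q_W)/8 and q_W = (141 - 4q_E)/8.
Solving the pair: q_E = 25/4, q_W = 29/2.
Price P = 181 - 4·(83/4) = 98.
Willow's profit: (98 - 40)·(29/2) = 841.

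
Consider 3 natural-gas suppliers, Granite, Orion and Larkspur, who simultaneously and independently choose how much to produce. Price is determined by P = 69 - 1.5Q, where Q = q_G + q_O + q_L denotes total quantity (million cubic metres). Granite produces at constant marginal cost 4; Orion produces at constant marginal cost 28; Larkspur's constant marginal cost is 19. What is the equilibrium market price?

30

Granite's profit: π_G = (69 - 1.5Q)q_G - (4q_G). Setting ∂π_G/∂q_G = 0: 65 - 3q_G - (3/2)(q_O + q_L) = 0.
Orion's profit: π_O = (69 - 1.5Q)q_O - (28q_O). Setting ∂π_O/∂q_O = 0: 41 - 3q_O - (3/2)(q_G + q_L) = 0.
Larkspur's profit: π_L = (69 - 1.5Q)q_L - (19q_L). Setting ∂π_L/∂q_L = 0: 50 - 3q_L - (3/2)(q_G + q_O) = 0.
Adding the 3 first-order conditions: 156 − 6Q = 0, so Q = 26.
Back-substituting: q_G = (65 − 39)/(3/2) = 52/3, q_O = (41 − 39)/(3/2) = 4/3, q_L = (50 − 39)/(3/2) = 22/3.
Total output Q = 26, so price P = 69 - (3/2)·26 = 30.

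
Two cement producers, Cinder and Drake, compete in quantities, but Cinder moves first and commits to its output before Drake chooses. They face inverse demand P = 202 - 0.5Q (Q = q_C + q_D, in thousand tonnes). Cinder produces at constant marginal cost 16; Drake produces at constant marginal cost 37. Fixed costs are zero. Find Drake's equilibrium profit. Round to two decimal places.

The follower Drake best-responds to any q_C: π_D = (202 - 0.5Q)q_D - 37q_D.
Follower FOC: 165 - (1/2)q_C - q_D = 0, so q_D(q_C) = (165 - (1/2)q_C).
The leader anticipates this reaction. Substituting into P = 202 - 0.5Q gives P = 239/2 - (1/4)q_C, so π_C = (239/2 - (1/4)q_C)q_C - 16q_C.
Maximising: ∂π_C/∂q_C = 207/2 - (1/2)q_C = 0, giving q_C = 207.
Then q_D = (165 - (1/2)·207) = 123/2.
Price P = 202 - (1/2)·(537/2) = 271/4.
Drake's profit: (271/4 - 37)·(123/2) = 1891.1250.

1891.13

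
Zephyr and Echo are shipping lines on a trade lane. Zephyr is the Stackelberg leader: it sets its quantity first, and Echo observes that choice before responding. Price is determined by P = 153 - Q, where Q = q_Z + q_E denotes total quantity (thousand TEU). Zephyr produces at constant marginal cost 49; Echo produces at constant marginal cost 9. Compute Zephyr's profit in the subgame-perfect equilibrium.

512

Solve by backward induction. Given q_Z, the follower Echo maximises π_E = (153 - q_Z - q_E)q_E - 9q_E.
Setting the follower's marginal profit to zero, 144 - q_Z - 2q_E = 0, i.e. q_E = (144 - q_Z)/2.
The leader anticipates this reaction. Substituting into P = 153 - Q gives P = 81 - (1/2)q_Z, so π_Z = (81 - (1/2)q_Z)q_Z - 49q_Z.
Leader FOC: 32 - q_Z = 0, so q_Z = 32.
Then q_E = (144 - 32)/2 = 56.
Price P = 153 - 88 = 65.
Zephyr's profit: (65 - 49)·32 = 512.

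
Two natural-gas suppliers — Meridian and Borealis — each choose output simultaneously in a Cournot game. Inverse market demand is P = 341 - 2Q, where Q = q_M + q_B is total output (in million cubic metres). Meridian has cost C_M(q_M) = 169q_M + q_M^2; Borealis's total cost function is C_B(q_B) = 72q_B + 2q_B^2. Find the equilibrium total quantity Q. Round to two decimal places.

47.91

Meridian's profit: π_M = (341 - 2Q)q_M - (169q_M + q_M²). Setting ∂π_M/∂q_M = 0: 172 - 6q_M - 2(q_B) = 0.
Borealis's first-order condition: 269 - 8q_B - 2(q_M) = 0.
So q_M = (172 - 2q_B)/6 and q_B = (269 - 2q_M)/8.
Solving the pair: q_M = 419/22, q_B = 635/22.
Total output Q = 419/22 + 635/22 = 527/11.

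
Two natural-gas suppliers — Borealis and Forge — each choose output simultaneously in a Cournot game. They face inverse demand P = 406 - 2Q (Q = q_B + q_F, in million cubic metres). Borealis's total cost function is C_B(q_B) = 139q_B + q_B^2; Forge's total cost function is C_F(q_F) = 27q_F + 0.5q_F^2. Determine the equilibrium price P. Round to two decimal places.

Borealis's profit: π_B = (406 - 2Q)q_B - (139q_B + q_B²). Setting ∂π_B/∂q_B = 0: 267 - 6q_B - 2(q_F) = 0.
Forge's profit: π_F = (406 - 2Q)q_F - (27q_F + (1/2)q_F²). Setting ∂π_F/∂q_F = 0: 379 - 5q_F - 2(q_B) = 0.
So q_B = (267 - 2q_F)/6 and q_F = (379 - 2q_B)/5.
Substituting one into the other gives q_B = 577/26 and q_F = 870/13.
Total output Q = 89.1154, so price P = 406 - 2·89.1154 = 227.7692.

227.77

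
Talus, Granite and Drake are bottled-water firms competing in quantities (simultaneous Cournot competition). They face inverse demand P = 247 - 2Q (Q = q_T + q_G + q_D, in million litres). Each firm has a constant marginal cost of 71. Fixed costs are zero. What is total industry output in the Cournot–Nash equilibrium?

66

Each firm earns π_i = (247 - 2Q)q_i - 71q_i.
First-order condition (treating rivals' output as given): 176 - 4q_i - 2·Σ_{j≠i} q_j = 0.
By symmetry each firm produces the same amount; substituting Σ_{j≠i} q_j = 2q_i yields q_i = 176/8 = 22.
Total output Q = 22 + 22 + 22 = 66.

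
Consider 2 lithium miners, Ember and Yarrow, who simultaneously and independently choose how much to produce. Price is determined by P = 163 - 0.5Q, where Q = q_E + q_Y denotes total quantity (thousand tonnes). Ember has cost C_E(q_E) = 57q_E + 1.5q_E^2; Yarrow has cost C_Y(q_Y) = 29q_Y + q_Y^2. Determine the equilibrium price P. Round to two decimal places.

Ember's profit: π_E = (163 - 0.5Q)q_E - (57q_E + (3/2)q_E²). Setting ∂π_E/∂q_E = 0: 106 - 4q_E - (1/2)(q_Y) = 0.
Yarrow's first-order condition: 134 - 3q_Y - (1/2)(q_E) = 0.
Rearranging gives the reaction functions q_E = (106 - (1/2)q_Y)/4 and q_Y = (134 - (1/2)q_E)/3.
Solving the pair: q_E = 1004/47, q_Y = 1932/47.
Total output Q = 62.4681, so price P = 163 - (1/2)·62.4681 = 131.7660.

131.77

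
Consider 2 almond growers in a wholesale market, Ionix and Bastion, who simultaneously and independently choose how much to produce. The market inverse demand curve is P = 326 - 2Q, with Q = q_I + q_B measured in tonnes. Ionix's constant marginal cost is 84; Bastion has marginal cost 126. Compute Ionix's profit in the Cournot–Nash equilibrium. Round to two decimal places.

Ionix's profit: π_I = (326 - 2Q)q_I - (84q_I). Setting ∂π_I/∂q_I = 0: 242 - 4q_I - 2(q_B) = 0.
Bastion's first-order condition: 200 - 4q_B - 2(q_I) = 0.
Rearranging gives the reaction functions q_I = (242 - 2q_B)/4 and q_B = (200 - 2q_I)/4.
Solving the pair: q_I = 142/3, q_B = 79/3.
Price P = 326 - 2·(221/3) = 536/3.
Ionix's profit: (536/3 - 84)·(142/3) = 4480.8889.

4480.89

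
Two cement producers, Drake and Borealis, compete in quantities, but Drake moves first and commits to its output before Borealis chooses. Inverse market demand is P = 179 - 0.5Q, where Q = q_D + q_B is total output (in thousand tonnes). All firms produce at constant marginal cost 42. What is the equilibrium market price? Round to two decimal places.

76.25

Solve by backward induction. Given q_D, the follower Borealis maximises π_B = (179 - (1/2)q_D - (1/2)q_B)q_B - 42q_B.
Follower FOC: 137 - (1/2)q_D - q_B = 0, so q_B(q_D) = (137 - (1/2)q_D).
The leader anticipates this reaction. Substituting into P = 179 - 0.5Q gives P = 221/2 - (1/4)q_D, so π_D = (221/2 - (1/4)q_D)q_D - 42q_D.
Maximising: ∂π_D/∂q_D = 137/2 - (1/2)q_D = 0, giving q_D = 137.
Then q_B = (137 - (1/2)·137) = 137/2.
Total output Q = 411/2, so price P = 179 - (1/2)·(411/2) = 305/4.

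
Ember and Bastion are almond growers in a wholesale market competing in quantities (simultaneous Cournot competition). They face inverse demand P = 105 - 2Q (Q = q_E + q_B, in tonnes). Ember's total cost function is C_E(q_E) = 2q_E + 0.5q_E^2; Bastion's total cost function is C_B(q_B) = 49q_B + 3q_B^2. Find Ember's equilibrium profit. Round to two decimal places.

995.66

Ember's profit: π_E = (105 - 2Q)q_E - (2q_E + (1/2)q_E²). Setting ∂π_E/∂q_E = 0: 103 - 5q_E - 2(q_B) = 0.
Bastion's first-order condition: 56 - 10q_B - 2(q_E) = 0.
Rearranging gives the reaction functions q_E = (103 - 2q_B)/5 and q_B = (56 - 2q_E)/10.
Solving the pair: q_E = 459/23, q_B = 37/23.
Price P = 105 - 2·(496/23) = 1423/23.
Ember's profit: (1423/23)·(459/23) - 2·(459/23) - (1/2)(459/23)² = 995.6569.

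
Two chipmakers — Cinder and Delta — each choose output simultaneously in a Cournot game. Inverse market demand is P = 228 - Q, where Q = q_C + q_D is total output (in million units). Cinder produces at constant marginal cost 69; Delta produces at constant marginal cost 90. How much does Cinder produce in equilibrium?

60

Cinder's profit: π_C = (228 - Q)q_C - (69q_C). Setting ∂π_C/∂q_C = 0: 159 - 2q_C - (q_D) = 0.
Delta's first-order condition: 138 - 2q_D - (q_C) = 0.
Best responses: q_C = (159 - q_D)/2, q_D = (138 - q_C)/2.
Solving the pair: q_C = 60, q_D = 39.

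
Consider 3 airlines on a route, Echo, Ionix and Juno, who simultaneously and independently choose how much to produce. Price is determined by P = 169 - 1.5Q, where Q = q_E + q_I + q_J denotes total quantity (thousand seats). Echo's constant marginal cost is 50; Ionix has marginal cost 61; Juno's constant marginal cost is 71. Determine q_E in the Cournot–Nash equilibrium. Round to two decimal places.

25.17

Echo's profit: π_E = (169 - 1.5Q)q_E - (50q_E). Setting ∂π_E/∂q_E = 0: 119 - 3q_E - (3/2)(q_I + q_J) = 0.
Ionix's profit: π_I = (169 - 1.5Q)q_I - (61q_I). Setting ∂π_I/∂q_I = 0: 108 - 3q_I - (3/2)(q_E + q_J) = 0.
Juno's first-order condition: 98 - 3q_J - (3/2)(q_E + q_I) = 0.
Summing all 3 equations gives 325 − 6Q = 0, hence Q = 325/6.
Back-substituting: q_E = (119 − 325/4)/(3/2) = 151/6, q_I = (108 − 325/4)/(3/2) = 107/6, q_J = (98 − 325/4)/(3/2) = 67/6.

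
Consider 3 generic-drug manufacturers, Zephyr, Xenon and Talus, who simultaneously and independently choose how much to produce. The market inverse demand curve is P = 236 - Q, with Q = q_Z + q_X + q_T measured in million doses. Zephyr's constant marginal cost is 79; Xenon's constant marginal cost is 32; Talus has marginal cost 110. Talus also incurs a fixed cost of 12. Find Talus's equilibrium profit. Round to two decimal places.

Zephyr's profit: π_Z = (236 - Q)q_Z - (79q_Z). Setting ∂π_Z/∂q_Z = 0: 157 - 2q_Z - (q_X + q_T) = 0.
Xenon's first-order condition: 204 - 2q_X - (q_Z + q_T) = 0.
Talus's profit: π_T = (236 - Q)q_T - (110q_T). Setting ∂π_T/∂q_T = 0: 126 - 2q_T - (q_Z + q_X) = 0.
Adding the 3 conditions: 487 − 2Q − 2Q = 0, i.e. Q = 487/4.
Back-substituting: q_Z = (157 − 487/4) = 141/4, q_X = (204 − 487/4) = 329/4, q_T = (126 − 487/4) = 17/4.
Price P = 236 - 487/4 = 457/4.
Talus's profit: (457/4 - 110)·(17/4) - 12 = 97/16.

6.06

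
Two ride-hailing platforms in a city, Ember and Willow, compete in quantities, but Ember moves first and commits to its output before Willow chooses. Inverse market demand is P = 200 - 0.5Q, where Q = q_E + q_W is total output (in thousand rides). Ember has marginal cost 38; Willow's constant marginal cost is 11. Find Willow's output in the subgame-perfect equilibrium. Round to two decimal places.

121.50

The follower Willow best-responds to any q_E: π_W = (200 - 0.5Q)q_W - 11q_W.
∂π_W/∂q_W = 189 - (1/2)q_E - q_W = 0 gives the reaction function q_W = (189 - (1/2)q_E).
The leader anticipates this reaction. Substituting into P = 200 - 0.5Q gives P = 211/2 - (1/4)q_E, so π_E = (211/2 - (1/4)q_E)q_E - 38q_E.
Leader FOC: 135/2 - (1/2)q_E = 0, so q_E = 135.
Then q_W = (189 - (1/2)·135) = 243/2.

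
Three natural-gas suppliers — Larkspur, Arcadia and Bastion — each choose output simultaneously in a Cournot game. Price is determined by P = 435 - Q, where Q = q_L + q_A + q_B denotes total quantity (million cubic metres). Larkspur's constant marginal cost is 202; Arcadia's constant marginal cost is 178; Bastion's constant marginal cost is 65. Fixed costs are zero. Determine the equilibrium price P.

220

Larkspur's profit: π_L = (435 - Q)q_L - (202q_L). Setting ∂π_L/∂q_L = 0: 233 - 2q_L - (q_A + q_B) = 0.
Arcadia's first-order condition: 257 - 2q_A - (q_L + q_B) = 0.
Bastion's profit: π_B = (435 - Q)q_B - (65q_B). Setting ∂π_B/∂q_B = 0: 370 - 2q_B - (q_L + q_A) = 0.
Adding the 3 first-order conditions: 860 − 4Q = 0, so Q = 215.
Back-substituting: q_L = (233 − 215) = 18, q_A = (257 − 215) = 42, q_B = (370 − 215) = 155.
Total output Q = 215, so price P = 435 - 215 = 220.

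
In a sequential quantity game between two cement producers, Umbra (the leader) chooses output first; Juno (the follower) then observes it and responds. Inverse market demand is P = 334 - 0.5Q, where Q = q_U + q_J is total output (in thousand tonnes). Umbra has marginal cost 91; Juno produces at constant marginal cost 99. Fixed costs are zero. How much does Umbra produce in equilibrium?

The follower Juno best-responds to any q_U: π_J = (334 - 0.5Q)q_J - 99q_J.
Follower FOC: 235 - (1/2)q_U - q_J = 0, so q_J(q_U) = (235 - (1/2)q_U).
Umbra substitutes q_J(q_U) into its own profit: π_U = q_U(334 - (1/2)q_U - (235 - (1/2)q_U)/2) - 91q_U = (433/2 - (1/4)q_U)q_U - 91q_U.
Leader FOC: 251/2 - (1/2)q_U = 0, so q_U = 251.
Then q_J = (235 - (1/2)·251) = 219/2.

251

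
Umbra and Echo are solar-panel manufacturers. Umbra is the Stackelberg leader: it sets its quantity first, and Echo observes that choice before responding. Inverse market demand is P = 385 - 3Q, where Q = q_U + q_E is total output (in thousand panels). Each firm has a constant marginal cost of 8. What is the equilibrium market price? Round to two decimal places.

The follower Echo best-responds to any q_U: π_E = (385 - 3Q)q_E - 8q_E.
Setting the follower's marginal profit to zero, 377 - 3q_U - 6q_E = 0, i.e. q_E = (377 - 3q_U)/6.
Umbra substitutes q_E(q_U) into its own profit: π_U = q_U(385 - 3q_U - (377 - 3q_U)/2) - 8q_U = (393/2 - (3/2)q_U)q_U - 8q_U.
Leader FOC: 377/2 - 3q_U = 0, so q_U = 377/6.
Then q_E = (377 - 3·(377/6))/6 = 377/12.
Total output Q = 377/4, so price P = 385 - 3·(377/4) = 409/4.

102.25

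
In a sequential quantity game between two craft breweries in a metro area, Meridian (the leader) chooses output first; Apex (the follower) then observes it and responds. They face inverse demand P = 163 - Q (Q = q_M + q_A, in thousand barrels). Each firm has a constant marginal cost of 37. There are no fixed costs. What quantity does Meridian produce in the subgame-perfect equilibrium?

63

The follower Apex best-responds to any q_M: π_A = (163 - Q)q_A - 37q_A.
Follower FOC: 126 - q_M - 2q_A = 0, so q_A(q_M) = (126 - q_M)/2.
The leader anticipates this reaction. Substituting into P = 163 - Q gives P = 100 - (1/2)q_M, so π_M = (100 - (1/2)q_M)q_M - 37q_M.
Leader FOC: 63 - q_M = 0, so q_M = 63.
Then q_A = (126 - 63)/2 = 63/2.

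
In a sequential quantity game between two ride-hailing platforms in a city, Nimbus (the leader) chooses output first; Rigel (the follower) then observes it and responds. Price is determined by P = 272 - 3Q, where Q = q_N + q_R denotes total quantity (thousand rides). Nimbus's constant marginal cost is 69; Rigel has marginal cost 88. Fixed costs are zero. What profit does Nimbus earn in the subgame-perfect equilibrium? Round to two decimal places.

The follower Rigel best-responds to any q_N: π_R = (272 - 3Q)q_R - 88q_R.
Setting the follower's marginal profit to zero, 184 - 3q_N - 6q_R = 0, i.e. q_R = (184 - 3q_N)/6.
The leader anticipates this reaction. Substituting into P = 272 - 3Q gives P = 180 - (3/2)q_N, so π_N = (180 - (3/2)q_N)q_N - 69q_N.
The leader's first-order condition 111 - 3q_N = 0 yields q_N = 37.
Then q_R = (184 - 3·37)/6 = 73/6.
Price P = 272 - 3·(295/6) = 249/2.
Nimbus's profit: (249/2 - 69)·37 = 2053.5000.

2053.50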